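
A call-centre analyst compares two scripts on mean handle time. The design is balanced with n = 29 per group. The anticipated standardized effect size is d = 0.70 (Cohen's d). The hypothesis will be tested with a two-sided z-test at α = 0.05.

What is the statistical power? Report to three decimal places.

Noncentrality parameter: δ = d·√(n/2) = 0.70 × √(29/2) = 2.6655
Critical value for a two-sided test at α = 0.05: z_{α/2} = 1.960.
Power = Φ(δ − 1.960) + Φ(−δ − 1.960) = Φ(0.706) + Φ(-4.625) = 0.7598 + 0.0000 = 0.7598.

Power ≈ 0.760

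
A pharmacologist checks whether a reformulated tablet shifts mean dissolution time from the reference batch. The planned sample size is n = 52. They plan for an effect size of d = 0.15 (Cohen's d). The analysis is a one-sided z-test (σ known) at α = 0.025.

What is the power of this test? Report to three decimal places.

Noncentrality parameter: δ = d·√n = 0.15 × √52 = 1.0817
Critical value for a one-sided test at α = 0.025: z_α = 1.960.
Power = P(Z > 1.960 − δ) = Φ(-0.878) = 0.1899.

Power ≈ 0.190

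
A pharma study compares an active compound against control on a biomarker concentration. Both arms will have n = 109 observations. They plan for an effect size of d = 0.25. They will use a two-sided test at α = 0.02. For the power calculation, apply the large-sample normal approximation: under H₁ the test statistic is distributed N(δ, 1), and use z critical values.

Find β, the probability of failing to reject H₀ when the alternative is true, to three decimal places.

Noncentrality parameter: δ = d·√(n/2) = 0.25 × √(109/2) = 1.8456
Two-sided α = 0.02 → critical value z_{0.01} = 2.326.
Power = Φ(δ − 2.326) + Φ(−δ − 2.326) = Φ(-0.481) + Φ(-4.172) = 0.3153 + 0.0000 = 0.3154.
Type II error: β = 1 − power = 1 − 0.3154 = 0.6846.

β ≈ 0.685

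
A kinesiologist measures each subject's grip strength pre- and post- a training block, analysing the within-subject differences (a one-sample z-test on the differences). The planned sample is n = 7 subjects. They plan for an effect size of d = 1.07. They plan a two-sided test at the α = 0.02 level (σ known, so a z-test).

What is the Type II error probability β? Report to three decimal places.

β ≈ 0.307

Noncentrality parameter: δ = d·√n = 1.07 × √7 = 2.8310
Two-sided α = 0.02 → critical value z_{0.01} = 2.326.
Power = Φ(δ − 2.326) + Φ(−δ − 2.326) = Φ(0.505) + Φ(-5.157) = 0.6931 + 0.0000 = 0.6931.
Type II error: β = 1 − power = 1 − 0.6931 = 0.3069.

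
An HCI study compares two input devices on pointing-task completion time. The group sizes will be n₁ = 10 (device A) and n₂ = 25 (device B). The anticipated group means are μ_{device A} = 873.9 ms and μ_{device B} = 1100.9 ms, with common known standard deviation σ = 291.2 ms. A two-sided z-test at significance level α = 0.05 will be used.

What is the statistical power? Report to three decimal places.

Standardized effect: d = |μ_{device A} − μ_{device B}| / σ = |873.9 − 1100.9| / 291.2 = 0.7795
Noncentrality parameter: δ = d / √(1/n₁ + 1/n₂) = 0.7795 / √(1/10 + 1/25) = 2.0834
Two-sided α = 0.05 → critical value z_{0.025} = 1.960.
Power = Φ(δ − 1.960) + Φ(−δ − 1.960) = Φ(0.123) + Φ(-4.043) = 0.5491 + 0.0000 = 0.5491.

Power ≈ 0.549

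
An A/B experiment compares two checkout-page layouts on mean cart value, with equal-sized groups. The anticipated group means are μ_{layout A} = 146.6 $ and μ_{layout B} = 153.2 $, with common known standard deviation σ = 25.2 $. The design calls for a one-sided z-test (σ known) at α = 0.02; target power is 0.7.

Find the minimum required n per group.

Standardized effect: d = |μ_{layout A} − μ_{layout B}| / σ = |146.6 − 153.2| / 25.2 = 0.2619
For power 0.7 need Φ(δ − z_{0.02}) = 0.7, so δ = z_{0.02} + z_{0.30} = 2.054 + 0.524 = 2.578.
δ = d·√(n/2) ⇒ n = 2(δ/d)² = 2 × (2.578 / 0.2619)² = 193.80.
Rounding up, n = 194 per group.

n = 194 per group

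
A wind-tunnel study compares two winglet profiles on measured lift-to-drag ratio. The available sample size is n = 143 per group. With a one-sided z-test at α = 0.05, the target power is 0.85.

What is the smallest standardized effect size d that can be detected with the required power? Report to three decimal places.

Need Φ(δ − 1.645) = 0.85, so δ = 1.645 + 1.036 = 2.681.
δ = d·√(n/2) ⇒ d = δ/√(n/2) = 2.681/√(143/2) = 0.3171.

d ≈ 0.317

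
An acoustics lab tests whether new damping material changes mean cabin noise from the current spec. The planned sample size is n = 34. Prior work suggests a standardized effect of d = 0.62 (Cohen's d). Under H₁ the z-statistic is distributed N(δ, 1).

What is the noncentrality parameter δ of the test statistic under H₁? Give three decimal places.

δ ≈ 3.615

The noncentrality parameter scales effect size by the design's sample-size factor: δ = d·√n = 0.62 × √34 = 3.6152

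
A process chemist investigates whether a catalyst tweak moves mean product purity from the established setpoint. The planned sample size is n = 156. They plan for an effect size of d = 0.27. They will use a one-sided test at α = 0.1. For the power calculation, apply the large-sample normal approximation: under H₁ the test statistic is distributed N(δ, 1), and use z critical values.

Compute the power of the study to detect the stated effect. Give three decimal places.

Noncentrality parameter: δ = d·√n = 0.27 × √156 = 3.3723
One-sided α = 0.1 → critical value z_{0.1} = 1.282.
Power = Φ(δ − 1.282) = Φ(2.091) = 0.9817.

Power ≈ 0.982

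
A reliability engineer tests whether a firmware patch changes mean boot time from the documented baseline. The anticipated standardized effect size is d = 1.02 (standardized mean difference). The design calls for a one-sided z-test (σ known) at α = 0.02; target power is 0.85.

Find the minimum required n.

Set Φ(δ − 2.054) = 0.85; then δ − 2.054 = Φ⁻¹(0.85) = 1.036, giving δ = 3.090.
δ = d·√n ⇒ n = (δ/d)² = (3.090 / 1.02)² = 9.18.
Rounding up, n = 10.

n = 10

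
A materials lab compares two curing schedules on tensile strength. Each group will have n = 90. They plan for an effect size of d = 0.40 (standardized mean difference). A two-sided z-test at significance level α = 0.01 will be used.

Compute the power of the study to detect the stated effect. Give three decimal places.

Power ≈ 0.543

Noncentrality parameter: δ = d·√(n/2) = 0.40 × √(90/2) = 2.6833
Critical value for a two-sided test at α = 0.01: z_{α/2} = 2.576.
Power = Φ(δ − 2.576) + Φ(−δ − 2.576) = Φ(0.107) + Φ(-5.259) = 0.5428 + 0.0000 = 0.5428.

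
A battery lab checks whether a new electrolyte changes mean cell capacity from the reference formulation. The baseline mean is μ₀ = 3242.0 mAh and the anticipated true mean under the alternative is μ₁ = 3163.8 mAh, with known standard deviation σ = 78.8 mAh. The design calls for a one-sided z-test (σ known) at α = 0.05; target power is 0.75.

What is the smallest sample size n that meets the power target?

n = 6

Standardized effect: d = |μ₁ − μ₀| / σ = |3163.8 − 3242.0| / 78.8 = 0.9924
For power 0.75 need Φ(δ − z_{0.05}) = 0.75, so δ = z_{0.05} + z_{0.25} = 1.645 + 0.674 = 2.319.
δ = d·√n ⇒ n = (δ/d)² = (2.319 / 0.9924)² = 5.46.
Round up to the next whole unit.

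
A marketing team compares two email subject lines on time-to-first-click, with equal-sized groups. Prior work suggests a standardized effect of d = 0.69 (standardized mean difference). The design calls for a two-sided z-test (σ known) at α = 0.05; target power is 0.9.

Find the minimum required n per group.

For power 0.9 need Φ(δ − z_{0.025}) = 0.9, so δ = z_{0.025} + z_{0.10} = 1.960 + 1.282 = 3.242.
(Ignoring the negligible lower-tail rejection probability gives the usual closed-form inversion.)
δ = d·√(n/2) ⇒ n = 2(δ/d)² = 2 × (3.242 / 0.69)² = 44.14.
Rounding up, n = 45 per group.

n = 45 per group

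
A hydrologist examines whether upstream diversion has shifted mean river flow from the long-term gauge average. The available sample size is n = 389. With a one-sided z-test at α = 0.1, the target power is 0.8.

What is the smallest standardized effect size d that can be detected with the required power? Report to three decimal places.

Required noncentrality: δ = z_{0.1} + z_{0.20} = 1.282 + 0.842 = 2.123.
δ = d·√n ⇒ d = δ/√n = 2.123/√389 = 0.1076.

d ≈ 0.108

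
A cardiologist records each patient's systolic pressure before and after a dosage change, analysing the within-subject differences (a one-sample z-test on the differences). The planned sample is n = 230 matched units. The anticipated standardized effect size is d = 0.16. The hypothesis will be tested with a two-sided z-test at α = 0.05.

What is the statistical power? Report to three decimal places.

Power ≈ 0.680

Noncentrality parameter: δ = d·√n = 0.16 × √230 = 2.4265
Two-sided α = 0.05 → critical value z_{0.025} = 1.960.
Power = Φ(δ − 1.960) + Φ(−δ − 1.960) = Φ(0.467) + Φ(-4.386) = 0.6796 + 0.0000 = 0.6796.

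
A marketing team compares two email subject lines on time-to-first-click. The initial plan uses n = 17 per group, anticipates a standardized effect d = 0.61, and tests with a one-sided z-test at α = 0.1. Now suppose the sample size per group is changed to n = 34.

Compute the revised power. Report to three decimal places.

Power ≈ 0.891

With n = 34 per group: δ = d·√(n/2) = 0.61 × √(34/2) = 2.5151. Critical value z_{0.1} = 1.282.
Revised power = P(Z > 1.282 − δ) = Φ(1.234) = 0.8913.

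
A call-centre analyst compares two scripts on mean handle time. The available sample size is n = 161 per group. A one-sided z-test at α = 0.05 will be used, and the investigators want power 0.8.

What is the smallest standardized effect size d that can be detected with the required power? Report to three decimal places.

d ≈ 0.277

Required noncentrality: δ = z_{0.05} + z_{0.20} = 1.645 + 0.842 = 2.486.
δ = d·√(n/2) ⇒ d = δ/√(n/2) = 2.486/√(161/2) = 0.2771.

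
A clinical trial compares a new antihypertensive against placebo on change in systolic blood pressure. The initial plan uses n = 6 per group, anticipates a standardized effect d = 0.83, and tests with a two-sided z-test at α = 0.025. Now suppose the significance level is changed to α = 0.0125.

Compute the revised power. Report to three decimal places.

δ = d·√(n/2) = 0.83 × √(6/2) = 1.4376 (unchanged). New critical value: z_{0.0063} = 2.498.
Revised power = Φ(δ − 2.498) + Φ(−δ − 2.498) = Φ(-1.060) + Φ(-3.935) = 0.1445 + 0.0000 = 0.1446.

Power ≈ 0.145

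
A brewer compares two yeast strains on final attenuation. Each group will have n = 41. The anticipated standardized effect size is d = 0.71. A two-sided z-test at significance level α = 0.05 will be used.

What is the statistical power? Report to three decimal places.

Power ≈ 0.895

Noncentrality parameter: δ = d·√(n/2) = 0.71 × √(41/2) = 3.2147
Critical value for a two-sided test at α = 0.05: z_{α/2} = 1.960.
Power = Φ(δ − 1.960) + Φ(−δ − 1.960) = Φ(1.255) + Φ(-5.175) = 0.8952 + 0.0000 = 0.8952.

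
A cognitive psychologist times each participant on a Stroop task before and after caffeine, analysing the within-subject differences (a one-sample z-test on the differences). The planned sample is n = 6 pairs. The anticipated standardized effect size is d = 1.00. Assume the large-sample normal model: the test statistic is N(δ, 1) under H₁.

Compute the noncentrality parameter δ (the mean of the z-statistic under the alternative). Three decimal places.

δ ≈ 2.449

The noncentrality parameter scales effect size by the design's sample-size factor: δ = d·√n = 1.00 × √6 = 2.4495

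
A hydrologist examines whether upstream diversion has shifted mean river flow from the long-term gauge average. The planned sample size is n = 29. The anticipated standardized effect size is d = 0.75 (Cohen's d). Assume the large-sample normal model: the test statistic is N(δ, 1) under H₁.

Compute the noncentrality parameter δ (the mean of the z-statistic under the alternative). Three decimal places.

δ ≈ 4.039

δ = d·√n = 0.75 × √29 = 4.0389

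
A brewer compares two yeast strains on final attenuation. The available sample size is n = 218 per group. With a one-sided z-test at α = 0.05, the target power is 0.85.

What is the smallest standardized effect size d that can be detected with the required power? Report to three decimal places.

d ≈ 0.257

Required noncentrality: δ = z_{0.05} + z_{0.15} = 1.645 + 1.036 = 2.681.
δ = d·√(n/2) ⇒ d = δ/√(n/2) = 2.681/√(218/2) = 0.2568.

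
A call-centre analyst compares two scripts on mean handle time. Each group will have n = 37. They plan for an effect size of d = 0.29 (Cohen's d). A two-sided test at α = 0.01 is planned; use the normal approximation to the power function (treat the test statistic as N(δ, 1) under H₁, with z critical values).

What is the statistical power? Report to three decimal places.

Power ≈ 0.092

Noncentrality parameter: δ = d·√(n/2) = 0.29 × √(37/2) = 1.2473
Two-sided α = 0.01 → critical value z_{0.005} = 2.576.
Power = Φ(δ − 2.576) + Φ(−δ − 2.576) = Φ(-1.328) + Φ(-3.823) = 0.0920 + 0.0001 = 0.0921.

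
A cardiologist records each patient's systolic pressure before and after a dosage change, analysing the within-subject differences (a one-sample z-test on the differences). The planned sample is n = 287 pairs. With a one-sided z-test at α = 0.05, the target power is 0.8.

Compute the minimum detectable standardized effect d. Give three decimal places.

d ≈ 0.147

Required noncentrality: δ = z_{0.05} + z_{0.20} = 1.645 + 0.842 = 2.486.
δ = d·√n ⇒ d = δ/√n = 2.486/√287 = 0.1468.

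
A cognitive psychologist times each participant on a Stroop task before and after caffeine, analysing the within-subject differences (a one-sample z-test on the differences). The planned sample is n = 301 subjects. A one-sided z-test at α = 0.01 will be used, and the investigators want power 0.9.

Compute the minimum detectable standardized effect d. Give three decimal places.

d ≈ 0.208

Required noncentrality: δ = z_{0.01} + z_{0.10} = 2.326 + 1.282 = 3.608.
δ = d·√n ⇒ d = δ/√n = 3.608/√301 = 0.2080.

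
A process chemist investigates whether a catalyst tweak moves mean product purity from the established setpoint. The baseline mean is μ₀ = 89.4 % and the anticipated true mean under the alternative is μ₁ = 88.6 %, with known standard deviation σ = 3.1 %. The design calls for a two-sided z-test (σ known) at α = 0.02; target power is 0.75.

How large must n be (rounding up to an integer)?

n = 136

Standardized effect: d = |μ₁ − μ₀| / σ = |88.6 − 89.4| / 3.1 = 0.2581
Set Φ(δ − 2.326) = 0.75; then δ − 2.326 = Φ⁻¹(0.75) = 0.674, giving δ = 3.001.
(The Φ(−δ − z_{α/2}) term is vanishingly small for δ > 0 and is dropped in the standard sample-size formula.)
δ = d·√n ⇒ n = (δ/d)² = (3.001 / 0.2581)² = 135.22.
Round up to the next whole unit.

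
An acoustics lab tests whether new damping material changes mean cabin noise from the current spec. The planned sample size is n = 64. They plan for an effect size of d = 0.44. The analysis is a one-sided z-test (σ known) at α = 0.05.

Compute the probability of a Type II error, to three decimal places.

β ≈ 0.030

Noncentrality parameter: δ = d·√n = 0.44 × √64 = 3.5200
One-sided α = 0.05 → critical value z_{0.05} = 1.645.
Power = P(Z > 1.645 − δ) = Φ(1.875) = 0.9696.
Type II error: β = 1 − power = 1 − 0.9696 = 0.0304.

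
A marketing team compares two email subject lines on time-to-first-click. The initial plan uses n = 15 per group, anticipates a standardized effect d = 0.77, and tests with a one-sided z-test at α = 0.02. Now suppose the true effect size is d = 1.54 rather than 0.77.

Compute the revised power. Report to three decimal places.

With d = 1.54: δ = d·√(n/2) = 1.54 × √(15/2) = 4.2175. Critical value z_{0.02} = 2.054.
Revised power = Φ(δ − 2.054) = Φ(2.164) = 0.9848.

Power ≈ 0.985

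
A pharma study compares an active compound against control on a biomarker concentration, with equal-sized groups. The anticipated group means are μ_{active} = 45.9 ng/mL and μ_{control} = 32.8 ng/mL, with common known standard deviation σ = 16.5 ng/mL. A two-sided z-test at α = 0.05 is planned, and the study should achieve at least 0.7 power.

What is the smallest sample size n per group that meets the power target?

n = 20 per group

Standardized effect: d = |μ_{active} − μ_{control}| / σ = |45.9 − 32.8| / 16.5 = 0.7939
Set Φ(δ − 1.960) = 0.7; then δ − 1.960 = Φ⁻¹(0.7) = 0.524, giving δ = 2.484.
(For δ > 0 the lower-tail rejection region contributes negligibly to power, so the one-term inversion is standard.)
δ = d·√(n/2) ⇒ n = 2(δ/d)² = 2 × (2.484 / 0.7939)² = 19.58.
Round up to the next whole unit.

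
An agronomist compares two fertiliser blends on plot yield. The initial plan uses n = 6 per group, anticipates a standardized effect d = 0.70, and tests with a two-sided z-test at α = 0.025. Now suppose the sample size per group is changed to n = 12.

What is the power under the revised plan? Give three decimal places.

Power ≈ 0.299

With n = 12 per group: δ = d·√(n/2) = 0.70 × √(12/2) = 1.7146. Critical value z_{0.0125} = 2.241.
Revised power = Φ(δ − 2.241) + Φ(−δ − 2.241) = Φ(-0.527) + Φ(-3.956) = 0.2992 + 0.0000 = 0.2992.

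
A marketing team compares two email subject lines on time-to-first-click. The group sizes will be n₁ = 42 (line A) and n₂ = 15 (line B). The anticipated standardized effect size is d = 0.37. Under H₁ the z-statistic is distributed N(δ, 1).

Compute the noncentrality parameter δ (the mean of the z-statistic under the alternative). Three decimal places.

The noncentrality parameter scales effect size by the design's sample-size factor: δ = d / √(1/n₁ + 1/n₂) = 0.37 / √(1/42 + 1/15) = 1.2301

δ ≈ 1.230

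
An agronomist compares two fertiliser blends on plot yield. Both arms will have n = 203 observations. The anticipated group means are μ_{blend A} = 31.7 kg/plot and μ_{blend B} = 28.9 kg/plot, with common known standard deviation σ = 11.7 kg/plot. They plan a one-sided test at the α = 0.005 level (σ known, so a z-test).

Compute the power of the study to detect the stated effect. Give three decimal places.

Standardized effect: d = |μ_{blend A} − μ_{blend B}| / σ = |31.7 − 28.9| / 11.7 = 0.2393
Noncentrality parameter: δ = d·√(n/2) = 0.2393 × √(203/2) = 2.4110
Critical value for a one-sided test at α = 0.005: z_α = 2.576.
Power = P(Z > 2.576 − δ) = Φ(-0.165) = 0.4346.

Power ≈ 0.435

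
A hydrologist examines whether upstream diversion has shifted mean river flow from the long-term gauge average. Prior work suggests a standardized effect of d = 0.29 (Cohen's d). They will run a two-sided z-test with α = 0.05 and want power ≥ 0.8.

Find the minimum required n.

For power 0.8 need Φ(δ − z_{0.025}) = 0.8, so δ = z_{0.025} + z_{0.20} = 1.960 + 0.842 = 2.802.
(For δ > 0 the lower-tail rejection region contributes negligibly to power, so the one-term inversion is standard.)
δ = d·√n ⇒ n = (δ/d)² = (2.802 / 0.29)² = 93.33.
Round up to the next whole unit.

n = 94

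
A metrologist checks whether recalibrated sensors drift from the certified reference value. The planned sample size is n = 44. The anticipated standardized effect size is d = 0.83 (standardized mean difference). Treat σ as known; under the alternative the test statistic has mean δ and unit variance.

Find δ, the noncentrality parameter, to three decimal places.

δ ≈ 5.506

δ = d·√n = 0.83 × √44 = 5.5056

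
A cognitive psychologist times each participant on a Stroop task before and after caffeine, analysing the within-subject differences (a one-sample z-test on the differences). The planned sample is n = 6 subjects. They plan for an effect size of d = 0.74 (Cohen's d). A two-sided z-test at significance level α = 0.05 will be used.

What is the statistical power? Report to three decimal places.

Power ≈ 0.442

Noncentrality parameter: δ = d·√n = 0.74 × √6 = 1.8126
Critical value for a two-sided test at α = 0.05: z_{α/2} = 1.960.
Power = Φ(δ − 1.960) + Φ(−δ − 1.960) = Φ(-0.147) + Φ(-3.773) = 0.4414 + 0.0001 = 0.4415.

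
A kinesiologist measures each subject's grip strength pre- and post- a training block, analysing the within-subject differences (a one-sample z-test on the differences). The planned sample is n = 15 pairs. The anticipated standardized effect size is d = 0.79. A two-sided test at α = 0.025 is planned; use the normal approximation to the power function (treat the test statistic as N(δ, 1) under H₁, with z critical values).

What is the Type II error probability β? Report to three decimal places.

β ≈ 0.207

Noncentrality parameter: δ = d·√n = 0.79 × √15 = 3.0597
Two-sided α = 0.025 → critical value z_{0.0125} = 2.241.
Power = Φ(δ − 2.241) + Φ(−δ − 2.241) = Φ(0.818) + Φ(-5.301) = 0.7934 + 0.0000 = 0.7934.
Type II error: β = 1 − power = 1 − 0.7934 = 0.2066.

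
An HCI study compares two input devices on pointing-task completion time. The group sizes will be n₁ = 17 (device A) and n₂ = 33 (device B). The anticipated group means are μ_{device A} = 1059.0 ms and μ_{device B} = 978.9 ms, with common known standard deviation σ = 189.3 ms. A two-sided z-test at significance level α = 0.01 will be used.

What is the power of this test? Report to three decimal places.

Power ≈ 0.123

Standardized effect: d = |μ_{device A} − μ_{device B}| / σ = |1059.0 − 978.9| / 189.3 = 0.4231
Noncentrality parameter: δ = d / √(1/n₁ + 1/n₂) = 0.4231 / √(1/17 + 1/33) = 1.4174
Critical value for a two-sided test at α = 0.01: z_{α/2} = 2.576.
Power = Φ(δ − 2.576) + Φ(−δ − 2.576) = Φ(-1.158) + Φ(-3.993) = 0.1233 + 0.0000 = 0.1234.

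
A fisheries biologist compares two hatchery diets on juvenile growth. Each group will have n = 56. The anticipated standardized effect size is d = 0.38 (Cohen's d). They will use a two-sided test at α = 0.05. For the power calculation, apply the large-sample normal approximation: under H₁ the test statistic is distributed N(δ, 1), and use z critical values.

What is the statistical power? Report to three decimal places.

Power ≈ 0.520

Noncentrality parameter: λ = d·√(n/2) = 0.38 × √(56/2) = 2.0108
Critical value for a two-sided test at α = 0.05: z_{α/2} = 1.960.
Power = Φ(λ − 1.960) + Φ(−λ − 1.960) = Φ(0.051) + Φ(-3.971) = 0.5203 + 0.0000 = 0.5203.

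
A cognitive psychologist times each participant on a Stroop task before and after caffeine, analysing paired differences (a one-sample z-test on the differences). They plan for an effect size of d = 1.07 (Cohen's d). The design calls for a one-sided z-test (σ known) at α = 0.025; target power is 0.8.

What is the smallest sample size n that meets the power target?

For power 0.8 need Φ(δ − z_{0.025}) = 0.8, so δ = z_{0.025} + z_{0.20} = 1.960 + 0.842 = 2.802.
δ = d·√n ⇒ n = (δ/d)² = (2.802 / 1.07)² = 6.86.
Round up to the next whole unit.

n = 7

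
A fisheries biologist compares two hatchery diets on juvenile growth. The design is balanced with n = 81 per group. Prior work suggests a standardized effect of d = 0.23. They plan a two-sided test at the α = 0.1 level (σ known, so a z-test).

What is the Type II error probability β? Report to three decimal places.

Noncentrality parameter: δ = d·√(n/2) = 0.23 × √(81/2) = 1.4637
Critical value for a two-sided test at α = 0.1: z_{α/2} = 1.645.
Power = Φ(δ − 1.645) + Φ(−δ − 1.645) = Φ(-0.181) + Φ(-3.109) = 0.4281 + 0.0009 = 0.4291.
Type II error: β = 1 − power = 1 − 0.4291 = 0.5709.

β ≈ 0.571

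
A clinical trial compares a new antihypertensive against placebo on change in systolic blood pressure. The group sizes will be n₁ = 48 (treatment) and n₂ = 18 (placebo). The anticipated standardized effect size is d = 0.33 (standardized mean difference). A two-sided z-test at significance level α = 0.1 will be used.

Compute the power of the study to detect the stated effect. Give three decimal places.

Power ≈ 0.328

Noncentrality parameter: δ = d / √(1/n₁ + 1/n₂) = 0.33 / √(1/48 + 1/18) = 1.1940
Critical value for a two-sided test at α = 0.1: z_{α/2} = 1.645.
Power = Φ(δ − 1.645) + Φ(−δ − 1.645) = Φ(-0.451) + Φ(-2.839) = 0.3260 + 0.0023 = 0.3283.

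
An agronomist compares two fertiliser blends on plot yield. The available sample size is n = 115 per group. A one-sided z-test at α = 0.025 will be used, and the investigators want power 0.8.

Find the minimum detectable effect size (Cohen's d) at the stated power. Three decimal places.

d ≈ 0.369

Need Φ(δ − 1.960) = 0.8, so δ = 1.960 + 0.842 = 2.802.
δ = d·√(n/2) ⇒ d = δ/√(n/2) = 2.802/√(115/2) = 0.3695.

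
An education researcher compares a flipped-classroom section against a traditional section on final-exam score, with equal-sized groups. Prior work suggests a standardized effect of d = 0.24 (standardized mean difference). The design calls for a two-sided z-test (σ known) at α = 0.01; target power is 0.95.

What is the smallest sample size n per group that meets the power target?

n = 619 per group

Set Φ(δ − 2.576) = 0.95; then δ − 2.576 = Φ⁻¹(0.95) = 1.645, giving δ = 4.221.
(Ignoring the negligible lower-tail rejection probability gives the usual closed-form inversion.)
δ = d·√(n/2) ⇒ n = 2(δ/d)² = 2 × (4.221 / 0.24)² = 618.55.
Round up to the next whole unit.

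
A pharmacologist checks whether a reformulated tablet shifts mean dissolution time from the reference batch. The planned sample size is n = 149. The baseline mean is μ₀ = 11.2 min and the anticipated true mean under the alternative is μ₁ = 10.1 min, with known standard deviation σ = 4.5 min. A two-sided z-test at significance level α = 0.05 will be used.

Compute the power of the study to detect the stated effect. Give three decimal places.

Power ≈ 0.847

Standardized effect: d = |μ₁ − μ₀| / σ = |10.1 − 11.2| / 4.5 = 0.2444
Noncentrality parameter: δ = d·√n = 0.2444 × √149 = 2.9838
Critical value for a two-sided test at α = 0.05: z_{α/2} = 1.960.
Power = Φ(δ − 1.960) + Φ(−δ − 1.960) = Φ(1.024) + Φ(-4.944) = 0.8470 + 0.0000 = 0.8470.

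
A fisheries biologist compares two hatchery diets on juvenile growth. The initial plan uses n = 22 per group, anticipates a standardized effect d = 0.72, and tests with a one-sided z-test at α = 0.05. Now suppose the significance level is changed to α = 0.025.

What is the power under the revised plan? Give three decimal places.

δ = d·√(n/2) = 0.72 × √(22/2) = 2.3880 (unchanged). New critical value: z_{0.025} = 1.960.
Revised power = Φ(δ − 1.960) = Φ(0.428) = 0.6657.

Power ≈ 0.666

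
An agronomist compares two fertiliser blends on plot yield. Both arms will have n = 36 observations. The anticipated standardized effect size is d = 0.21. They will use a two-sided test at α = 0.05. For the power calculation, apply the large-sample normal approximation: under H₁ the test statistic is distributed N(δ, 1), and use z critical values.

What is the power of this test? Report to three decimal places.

Noncentrality parameter: δ = d·√(n/2) = 0.21 × √(36/2) = 0.8910
Critical value for a two-sided test at α = 0.05: z_{α/2} = 1.960.
Power = Φ(δ − 1.960) + Φ(−δ − 1.960) = Φ(-1.069) + Φ(-2.851) = 0.1425 + 0.0022 = 0.1447.

Power ≈ 0.145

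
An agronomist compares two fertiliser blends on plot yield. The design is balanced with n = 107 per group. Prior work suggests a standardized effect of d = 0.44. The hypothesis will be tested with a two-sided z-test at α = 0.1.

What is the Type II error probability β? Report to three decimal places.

Noncentrality parameter: δ = d·√(n/2) = 0.44 × √(107/2) = 3.2183
Two-sided α = 0.1 → critical value z_{0.05} = 1.645.
Power = Φ(δ − 1.645) + Φ(−δ − 1.645) = Φ(1.573) + Φ(-4.863) = 0.9422 + 0.0000 = 0.9422.
Type II error: β = 1 − power = 1 − 0.9422 = 0.0578.

β ≈ 0.058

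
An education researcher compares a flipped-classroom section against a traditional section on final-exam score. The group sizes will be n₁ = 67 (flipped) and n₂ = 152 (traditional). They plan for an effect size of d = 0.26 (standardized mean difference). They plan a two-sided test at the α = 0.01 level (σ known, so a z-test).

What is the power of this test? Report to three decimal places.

Power ≈ 0.211

Noncentrality parameter: δ = d / √(1/n₁ + 1/n₂) = 0.26 / √(1/67 + 1/152) = 1.7730
Critical value for a two-sided test at α = 0.01: z_{α/2} = 2.576.
Power = Φ(δ − 2.576) + Φ(−δ − 2.576) = Φ(-0.803) + Φ(-4.349) = 0.2110 + 0.0000 = 0.2110.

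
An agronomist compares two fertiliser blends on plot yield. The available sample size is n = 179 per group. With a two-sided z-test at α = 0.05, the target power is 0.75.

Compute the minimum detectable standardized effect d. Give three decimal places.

d ≈ 0.278

Need Φ(δ − 1.960) = 0.75, so δ = 1.960 + 0.674 = 2.634.
(Lower-tail contribution to power is negligible for δ > 0.)
δ = d·√(n/2) ⇒ d = δ/√(n/2) = 2.634/√(179/2) = 0.2785.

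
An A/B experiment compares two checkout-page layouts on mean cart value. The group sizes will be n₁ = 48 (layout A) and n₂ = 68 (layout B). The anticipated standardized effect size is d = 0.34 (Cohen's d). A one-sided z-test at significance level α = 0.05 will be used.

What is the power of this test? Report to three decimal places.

Noncentrality parameter: δ = d / √(1/n₁ + 1/n₂) = 0.34 / √(1/48 + 1/68) = 1.8035
One-sided α = 0.05 → critical value z_{0.05} = 1.645.
Power = P(Z > 1.645 − δ) = Φ(0.159) = 0.5630.

Power ≈ 0.563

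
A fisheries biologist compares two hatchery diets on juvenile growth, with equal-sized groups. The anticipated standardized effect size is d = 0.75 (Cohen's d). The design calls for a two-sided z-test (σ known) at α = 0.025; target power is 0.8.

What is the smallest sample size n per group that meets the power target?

For power 0.8 need Φ(δ − z_{0.0125}) = 0.8, so δ = z_{0.0125} + z_{0.20} = 2.241 + 0.842 = 3.083.
(Ignoring the negligible lower-tail rejection probability gives the usual closed-form inversion.)
δ = d·√(n/2) ⇒ n = 2(δ/d)² = 2 × (3.083 / 0.75)² = 33.80.
Rounding up, n = 34 per group.

n = 34 per group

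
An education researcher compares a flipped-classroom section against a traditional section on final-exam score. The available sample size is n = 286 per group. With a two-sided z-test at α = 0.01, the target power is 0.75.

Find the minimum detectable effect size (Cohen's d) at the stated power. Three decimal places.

Need Φ(δ − 2.576) = 0.75, so δ = 2.576 + 0.674 = 3.250.
(Lower-tail contribution to power is negligible for δ > 0.)
δ = d·√(n/2) ⇒ d = δ/√(n/2) = 3.250/√(286/2) = 0.2718.

d ≈ 0.272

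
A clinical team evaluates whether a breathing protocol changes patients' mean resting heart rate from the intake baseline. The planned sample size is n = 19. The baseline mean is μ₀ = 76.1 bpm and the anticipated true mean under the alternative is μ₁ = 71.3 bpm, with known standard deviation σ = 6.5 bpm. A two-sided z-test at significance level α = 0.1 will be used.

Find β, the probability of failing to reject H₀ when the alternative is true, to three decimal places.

β ≈ 0.058

Standardized effect: d = |μ₁ − μ₀| / σ = |71.3 − 76.1| / 6.5 = 0.7385
Noncentrality parameter: δ = d·√n = 0.7385 × √19 = 3.2189
Critical value for a two-sided test at α = 0.1: z_{α/2} = 1.645.
Power = Φ(δ − 1.645) + Φ(−δ − 1.645) = Φ(1.574) + Φ(-4.864) = 0.9423 + 0.0000 = 0.9423.
Type II error: β = 1 − power = 1 − 0.9423 = 0.0577.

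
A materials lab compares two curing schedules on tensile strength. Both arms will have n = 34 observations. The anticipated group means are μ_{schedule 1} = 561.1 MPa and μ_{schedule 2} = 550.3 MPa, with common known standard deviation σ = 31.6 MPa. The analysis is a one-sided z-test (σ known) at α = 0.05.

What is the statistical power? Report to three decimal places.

Standardized effect: d = |μ_{schedule 1} − μ_{schedule 2}| / σ = |561.1 − 550.3| / 31.6 = 0.3418
Noncentrality parameter: δ = d·√(n/2) = 0.3418 × √(34/2) = 1.4092
One-sided α = 0.05 → critical value z_{0.05} = 1.645.
Power = P(Z > 1.645 − δ) = Φ(-0.236) = 0.4068.

Power ≈ 0.407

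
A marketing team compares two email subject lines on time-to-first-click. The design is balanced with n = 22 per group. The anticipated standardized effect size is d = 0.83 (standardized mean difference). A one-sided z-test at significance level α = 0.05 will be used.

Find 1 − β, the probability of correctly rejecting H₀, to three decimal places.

Power ≈ 0.866

Noncentrality parameter: δ = d·√(n/2) = 0.83 × √(22/2) = 2.7528
Critical value for a one-sided test at α = 0.05: z_α = 1.645.
Power = Φ(δ − 1.645) = Φ(1.108) = 0.8661.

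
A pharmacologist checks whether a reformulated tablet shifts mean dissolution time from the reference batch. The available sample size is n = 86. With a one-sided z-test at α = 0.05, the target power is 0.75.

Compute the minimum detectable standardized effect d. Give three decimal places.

d ≈ 0.250

Required noncentrality: δ = z_{0.05} + z_{0.25} = 1.645 + 0.674 = 2.319.
δ = d·√n ⇒ d = δ/√n = 2.319/√86 = 0.2501.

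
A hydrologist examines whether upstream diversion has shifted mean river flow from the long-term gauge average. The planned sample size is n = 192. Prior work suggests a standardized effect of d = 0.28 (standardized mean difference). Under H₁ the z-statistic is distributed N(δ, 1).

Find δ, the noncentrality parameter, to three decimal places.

The noncentrality parameter scales effect size by the design's sample-size factor: δ = d·√n = 0.28 × √192 = 3.8798

δ ≈ 3.880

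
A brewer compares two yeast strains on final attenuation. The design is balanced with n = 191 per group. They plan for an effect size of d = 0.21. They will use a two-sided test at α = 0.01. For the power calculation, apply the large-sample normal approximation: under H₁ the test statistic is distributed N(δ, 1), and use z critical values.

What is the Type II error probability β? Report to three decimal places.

β ≈ 0.700

Noncentrality parameter: δ = d·√(n/2) = 0.21 × √(191/2) = 2.0522
Critical value for a two-sided test at α = 0.01: z_{α/2} = 2.576.
Power = Φ(δ − 2.576) + Φ(−δ − 2.576) = Φ(-0.524) + Φ(-4.628) = 0.3003 + 0.0000 = 0.3003.
Type II error: β = 1 − power = 1 − 0.3003 = 0.6997.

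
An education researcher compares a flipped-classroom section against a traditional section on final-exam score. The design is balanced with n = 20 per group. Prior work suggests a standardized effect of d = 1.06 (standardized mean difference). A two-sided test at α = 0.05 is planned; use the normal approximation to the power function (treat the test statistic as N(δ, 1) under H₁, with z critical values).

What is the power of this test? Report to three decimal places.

Noncentrality parameter: δ = d·√(n/2) = 1.06 × √(20/2) = 3.3520
Critical value for a two-sided test at α = 0.05: z_{α/2} = 1.960.
Power = Φ(δ − 1.960) + Φ(−δ − 1.960) = Φ(1.392) + Φ(-5.312) = 0.9180 + 0.0000 = 0.9180.

Power ≈ 0.918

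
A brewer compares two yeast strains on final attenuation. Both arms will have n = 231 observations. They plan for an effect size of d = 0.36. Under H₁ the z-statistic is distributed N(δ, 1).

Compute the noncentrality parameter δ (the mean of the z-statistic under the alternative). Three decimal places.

δ = d·√(n/2) = 0.36 × √(231/2) = 3.8690

δ ≈ 3.869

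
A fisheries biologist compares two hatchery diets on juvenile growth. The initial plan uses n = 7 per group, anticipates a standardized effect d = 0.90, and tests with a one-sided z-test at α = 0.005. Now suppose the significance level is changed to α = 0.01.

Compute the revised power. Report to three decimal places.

Power ≈ 0.260

δ = d·√(n/2) = 0.90 × √(7/2) = 1.6837 (unchanged). New critical value: z_{0.01} = 2.326.
Revised power = P(Z > 2.326 − δ) = Φ(-0.643) = 0.2602.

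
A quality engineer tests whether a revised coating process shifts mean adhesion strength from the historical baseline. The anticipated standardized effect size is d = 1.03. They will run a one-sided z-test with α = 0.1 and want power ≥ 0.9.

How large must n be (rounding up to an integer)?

For power 0.9 need Φ(δ − z_{0.1}) = 0.9, so δ = z_{0.1} + z_{0.10} = 1.282 + 1.282 = 2.563.
δ = d·√n ⇒ n = (δ/d)² = (2.563 / 1.03)² = 6.19.
Rounding up, n = 7.

n = 7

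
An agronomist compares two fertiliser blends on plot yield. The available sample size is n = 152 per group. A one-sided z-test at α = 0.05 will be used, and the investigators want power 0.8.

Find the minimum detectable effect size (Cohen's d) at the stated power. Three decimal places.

Required noncentrality: δ = z_{0.05} + z_{0.20} = 1.645 + 0.842 = 2.486.
δ = d·√(n/2) ⇒ d = δ/√(n/2) = 2.486/√(152/2) = 0.2852.

d ≈ 0.285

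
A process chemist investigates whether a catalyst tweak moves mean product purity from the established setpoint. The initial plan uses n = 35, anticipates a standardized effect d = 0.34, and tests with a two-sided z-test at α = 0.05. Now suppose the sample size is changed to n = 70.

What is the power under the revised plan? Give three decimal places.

With n = 70: δ = d·√n = 0.34 × √70 = 2.8446. Critical value z_{0.025} = 1.960.
Revised power = Φ(δ − 1.960) + Φ(−δ − 1.960) = Φ(0.885) + Φ(-4.805) = 0.8118 + 0.0000 = 0.8118.

Power ≈ 0.812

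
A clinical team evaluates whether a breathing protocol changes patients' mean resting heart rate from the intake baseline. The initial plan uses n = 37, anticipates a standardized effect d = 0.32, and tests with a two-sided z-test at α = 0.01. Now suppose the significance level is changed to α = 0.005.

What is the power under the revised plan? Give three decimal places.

δ = d·√n = 0.32 × √37 = 1.9465 (unchanged). New critical value: z_{0.0025} = 2.807.
Revised power = Φ(δ − 2.807) + Φ(−δ − 2.807) = Φ(-0.861) + Φ(-4.754) = 0.1947 + 0.0000 = 0.1947.

Power ≈ 0.195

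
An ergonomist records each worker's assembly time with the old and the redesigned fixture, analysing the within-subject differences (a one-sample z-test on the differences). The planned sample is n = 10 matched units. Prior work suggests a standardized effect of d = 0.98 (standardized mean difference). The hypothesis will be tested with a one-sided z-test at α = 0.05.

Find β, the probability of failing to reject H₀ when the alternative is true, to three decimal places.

β ≈ 0.073

Noncentrality parameter: δ = d·√n = 0.98 × √10 = 3.0990
Critical value for a one-sided test at α = 0.05: z_α = 1.645.
Power = P(Z > 1.645 − δ) = Φ(1.454) = 0.9271.
Type II error: β = 1 − power = 1 − 0.9271 = 0.0729.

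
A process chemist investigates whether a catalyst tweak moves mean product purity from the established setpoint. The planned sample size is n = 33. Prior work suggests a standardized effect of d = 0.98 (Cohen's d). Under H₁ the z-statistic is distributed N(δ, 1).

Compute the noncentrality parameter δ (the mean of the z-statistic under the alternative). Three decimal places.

The noncentrality parameter scales effect size by the design's sample-size factor: δ = d·√n = 0.98 × √33 = 5.6297

δ ≈ 5.630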